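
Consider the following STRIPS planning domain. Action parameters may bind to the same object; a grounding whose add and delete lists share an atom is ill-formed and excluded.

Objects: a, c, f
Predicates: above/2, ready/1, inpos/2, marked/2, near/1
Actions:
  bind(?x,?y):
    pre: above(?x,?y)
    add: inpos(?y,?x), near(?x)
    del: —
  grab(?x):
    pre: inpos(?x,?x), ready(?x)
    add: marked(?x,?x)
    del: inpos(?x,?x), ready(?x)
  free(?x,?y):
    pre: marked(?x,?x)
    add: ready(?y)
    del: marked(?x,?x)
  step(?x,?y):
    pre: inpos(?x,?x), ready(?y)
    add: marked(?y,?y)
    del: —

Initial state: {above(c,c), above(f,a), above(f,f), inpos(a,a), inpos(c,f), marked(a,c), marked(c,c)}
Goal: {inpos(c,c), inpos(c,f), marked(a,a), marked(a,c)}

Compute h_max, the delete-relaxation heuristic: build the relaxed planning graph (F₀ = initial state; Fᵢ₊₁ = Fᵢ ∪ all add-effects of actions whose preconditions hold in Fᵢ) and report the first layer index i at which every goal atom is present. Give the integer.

2

F0 = init (7 atoms)
F1 = F0 ∪ {inpos(a,f), inpos(c,c), inpos(f,f), near(c), near(f), ready(a), ready(c), ready(f)}  (15 atoms)
F2 = F1 ∪ {marked(a,a), marked(f,f)}  (17 atoms)
goal ⊆ F2  ⇒  h_max = 2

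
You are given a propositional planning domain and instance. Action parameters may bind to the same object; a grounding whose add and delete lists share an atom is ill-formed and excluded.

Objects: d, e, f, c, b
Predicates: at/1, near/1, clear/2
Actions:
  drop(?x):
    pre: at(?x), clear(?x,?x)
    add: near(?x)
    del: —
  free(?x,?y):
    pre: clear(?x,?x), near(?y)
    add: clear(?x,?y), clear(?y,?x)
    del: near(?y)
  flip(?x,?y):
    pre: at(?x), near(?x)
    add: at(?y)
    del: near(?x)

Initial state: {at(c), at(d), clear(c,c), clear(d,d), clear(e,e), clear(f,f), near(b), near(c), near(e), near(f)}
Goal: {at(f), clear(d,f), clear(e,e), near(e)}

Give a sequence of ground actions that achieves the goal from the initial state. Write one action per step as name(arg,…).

1. free(d,f)  →  {at(c), at(d), clear(c,c), clear(d,d), clear(d,f), clear(e,e), clear(f,d), clear(f,f), near(b), near(c), near(e)}
2. flip(c,f)  →  {at(c), at(d), at(f), clear(c,c), clear(d,d), clear(d,f), clear(e,e), clear(f,d), clear(f,f), near(b), near(e)}

free(d,f); flip(c,f)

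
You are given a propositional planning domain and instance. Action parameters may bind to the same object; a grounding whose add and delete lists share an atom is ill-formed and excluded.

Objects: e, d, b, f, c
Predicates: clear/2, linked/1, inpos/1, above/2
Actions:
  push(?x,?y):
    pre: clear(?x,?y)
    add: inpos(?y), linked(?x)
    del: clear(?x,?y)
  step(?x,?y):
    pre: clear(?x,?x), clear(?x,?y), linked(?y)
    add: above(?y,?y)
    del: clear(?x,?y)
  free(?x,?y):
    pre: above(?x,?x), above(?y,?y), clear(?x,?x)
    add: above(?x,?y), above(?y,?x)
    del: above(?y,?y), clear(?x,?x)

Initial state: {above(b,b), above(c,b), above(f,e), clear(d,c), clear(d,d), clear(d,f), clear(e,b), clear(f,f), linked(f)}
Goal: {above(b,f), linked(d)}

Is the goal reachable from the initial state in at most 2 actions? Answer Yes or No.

1. push(d,c)  →  {above(b,b), above(c,b), above(f,e), clear(d,d), clear(d,f), clear(e,b), clear(f,f), inpos(c), linked(d), linked(f)}
2. step(d,f)  →  {above(b,b), above(c,b), above(f,e), above(f,f), clear(d,d), clear(e,b), clear(f,f), inpos(c), linked(d), linked(f)}
3. free(f,b)  →  {above(b,f), above(c,b), above(f,b), above(f,e), above(f,f), clear(d,d), clear(e,b), inpos(c), linked(d), linked(f)}
optimal plan length = 3; 3 > 2

No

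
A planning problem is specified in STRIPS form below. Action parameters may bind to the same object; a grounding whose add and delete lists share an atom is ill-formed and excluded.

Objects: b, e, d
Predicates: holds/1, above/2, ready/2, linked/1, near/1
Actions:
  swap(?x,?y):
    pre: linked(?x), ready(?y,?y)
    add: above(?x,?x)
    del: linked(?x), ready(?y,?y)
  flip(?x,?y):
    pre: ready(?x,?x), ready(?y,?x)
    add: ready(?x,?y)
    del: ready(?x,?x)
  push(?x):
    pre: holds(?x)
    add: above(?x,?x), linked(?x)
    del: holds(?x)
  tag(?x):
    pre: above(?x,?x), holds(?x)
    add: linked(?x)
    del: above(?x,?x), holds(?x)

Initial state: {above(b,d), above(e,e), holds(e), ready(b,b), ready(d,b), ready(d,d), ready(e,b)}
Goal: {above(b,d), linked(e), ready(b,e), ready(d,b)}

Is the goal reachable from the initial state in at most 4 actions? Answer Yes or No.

1. flip(b,e)  →  {above(b,d), above(e,e), holds(e), ready(b,e), ready(d,b), ready(d,d), ready(e,b)}
2. push(e)  →  {above(b,d), above(e,e), linked(e), ready(b,e), ready(d,b), ready(d,d), ready(e,b)}
optimal plan length = 2; 2 ≤ 4

Yes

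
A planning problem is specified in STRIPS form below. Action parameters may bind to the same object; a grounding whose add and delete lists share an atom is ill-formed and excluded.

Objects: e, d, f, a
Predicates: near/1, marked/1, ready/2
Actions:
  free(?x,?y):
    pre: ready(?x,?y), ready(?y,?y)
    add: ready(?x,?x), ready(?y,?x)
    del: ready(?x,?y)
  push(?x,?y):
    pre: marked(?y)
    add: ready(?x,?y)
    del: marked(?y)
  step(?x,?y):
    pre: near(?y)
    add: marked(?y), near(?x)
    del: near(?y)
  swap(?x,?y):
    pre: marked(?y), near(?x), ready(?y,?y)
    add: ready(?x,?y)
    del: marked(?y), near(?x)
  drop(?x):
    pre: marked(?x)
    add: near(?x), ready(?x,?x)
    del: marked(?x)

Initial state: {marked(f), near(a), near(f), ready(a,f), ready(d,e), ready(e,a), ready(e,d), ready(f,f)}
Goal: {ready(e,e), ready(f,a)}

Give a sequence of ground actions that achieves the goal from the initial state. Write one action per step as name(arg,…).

free(a,f); free(e,a)

1. free(a,f)  →  {marked(f), near(a), near(f), ready(a,a), ready(d,e), ready(e,a), ready(e,d), ready(f,a), ready(f,f)}
2. free(e,a)  →  {marked(f), near(a), near(f), ready(a,a), ready(a,e), ready(d,e), ready(e,d), ready(e,e), ready(f,a), ready(f,f)}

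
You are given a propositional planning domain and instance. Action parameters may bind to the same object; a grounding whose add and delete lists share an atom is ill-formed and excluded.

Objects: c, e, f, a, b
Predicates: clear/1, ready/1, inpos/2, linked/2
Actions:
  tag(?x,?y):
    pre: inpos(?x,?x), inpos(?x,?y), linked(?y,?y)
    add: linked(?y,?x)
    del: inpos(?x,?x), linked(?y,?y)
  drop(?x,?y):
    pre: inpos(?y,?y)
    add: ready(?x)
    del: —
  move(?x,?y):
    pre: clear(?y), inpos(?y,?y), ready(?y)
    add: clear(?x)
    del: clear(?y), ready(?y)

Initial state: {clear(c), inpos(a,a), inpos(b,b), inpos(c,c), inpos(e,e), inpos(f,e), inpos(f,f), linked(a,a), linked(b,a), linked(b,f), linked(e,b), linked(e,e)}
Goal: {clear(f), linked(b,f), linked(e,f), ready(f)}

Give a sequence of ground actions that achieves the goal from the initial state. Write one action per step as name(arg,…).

1. tag(f,e)  →  {clear(c), inpos(a,a), inpos(b,b), inpos(c,c), inpos(e,e), inpos(f,e), linked(a,a), linked(b,a), linked(b,f), linked(e,b), linked(e,f)}
2. drop(c,c)  →  {clear(c), inpos(a,a), inpos(b,b), inpos(c,c), inpos(e,e), inpos(f,e), linked(a,a), linked(b,a), linked(b,f), linked(e,b), linked(e,f), ready(c)}
3. drop(f,c)  →  {clear(c), inpos(a,a), inpos(b,b), inpos(c,c), inpos(e,e), inpos(f,e), linked(a,a), linked(b,a), linked(b,f), linked(e,b), linked(e,f), ready(c), ready(f)}
4. move(f,c)  →  {clear(f), inpos(a,a), inpos(b,b), inpos(c,c), inpos(e,e), inpos(f,e), linked(a,a), linked(b,a), linked(b,f), linked(e,b), linked(e,f), ready(f)}

tag(f,e); drop(c,c); drop(f,c); move(f,c)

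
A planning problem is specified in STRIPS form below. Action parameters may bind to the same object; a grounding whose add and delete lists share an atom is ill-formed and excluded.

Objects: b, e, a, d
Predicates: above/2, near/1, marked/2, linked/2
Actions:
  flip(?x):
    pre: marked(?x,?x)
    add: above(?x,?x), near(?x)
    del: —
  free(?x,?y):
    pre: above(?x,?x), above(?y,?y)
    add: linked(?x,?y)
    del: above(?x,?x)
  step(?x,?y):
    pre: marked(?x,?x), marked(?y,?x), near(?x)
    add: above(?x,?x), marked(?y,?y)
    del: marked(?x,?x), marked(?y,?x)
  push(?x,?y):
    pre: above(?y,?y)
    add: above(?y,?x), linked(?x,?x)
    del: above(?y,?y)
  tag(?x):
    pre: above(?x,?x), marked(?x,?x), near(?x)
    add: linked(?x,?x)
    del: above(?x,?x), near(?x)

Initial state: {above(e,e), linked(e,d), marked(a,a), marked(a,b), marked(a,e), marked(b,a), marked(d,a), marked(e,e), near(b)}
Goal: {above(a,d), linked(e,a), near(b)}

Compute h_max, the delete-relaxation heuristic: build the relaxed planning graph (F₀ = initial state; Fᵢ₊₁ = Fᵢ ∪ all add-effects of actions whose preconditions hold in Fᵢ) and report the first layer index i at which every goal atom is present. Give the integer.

2

F0 = init (9 atoms)
F1 = F0 ∪ {above(a,a), above(e,a), above(e,b), above(e,d), linked(a,a), linked(b,b), linked(d,d), linked(e,e), near(a), near(e)}  (19 atoms)
F2 = F1 ∪ {above(a,b), above(a,d), above(a,e), linked(a,e), linked(e,a), marked(b,b), marked(d,d)}  (26 atoms)
goal ⊆ F2  ⇒  h_max = 2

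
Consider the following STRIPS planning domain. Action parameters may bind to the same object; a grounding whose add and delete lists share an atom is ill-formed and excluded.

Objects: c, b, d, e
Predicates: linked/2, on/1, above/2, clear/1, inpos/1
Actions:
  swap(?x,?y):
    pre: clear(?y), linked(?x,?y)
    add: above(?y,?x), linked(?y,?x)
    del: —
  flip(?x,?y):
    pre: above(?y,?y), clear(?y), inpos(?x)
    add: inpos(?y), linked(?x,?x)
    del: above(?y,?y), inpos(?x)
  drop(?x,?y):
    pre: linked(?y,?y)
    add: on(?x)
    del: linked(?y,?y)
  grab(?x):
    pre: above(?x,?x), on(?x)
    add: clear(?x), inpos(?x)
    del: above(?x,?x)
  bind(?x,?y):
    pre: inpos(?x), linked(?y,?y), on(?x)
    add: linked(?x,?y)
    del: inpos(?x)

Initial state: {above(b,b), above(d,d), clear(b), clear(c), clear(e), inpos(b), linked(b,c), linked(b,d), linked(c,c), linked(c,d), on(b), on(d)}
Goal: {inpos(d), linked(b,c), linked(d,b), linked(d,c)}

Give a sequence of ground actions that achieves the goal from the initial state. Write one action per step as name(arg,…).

grab(d); swap(c,d); swap(b,d)

1. grab(d)  →  {above(b,b), clear(b), clear(c), clear(d), clear(e), inpos(b), inpos(d), linked(b,c), linked(b,d), linked(c,c), linked(c,d), on(b), on(d)}
2. swap(c,d)  →  {above(b,b), above(d,c), clear(b), clear(c), clear(d), clear(e), inpos(b), inpos(d), linked(b,c), linked(b,d), linked(c,c), linked(c,d), linked(d,c), on(b), on(d)}
3. swap(b,d)  →  {above(b,b), above(d,b), above(d,c), clear(b), clear(c), clear(d), clear(e), inpos(b), inpos(d), linked(b,c), linked(b,d), linked(c,c), linked(c,d), linked(d,b), linked(d,c), on(b), on(d)}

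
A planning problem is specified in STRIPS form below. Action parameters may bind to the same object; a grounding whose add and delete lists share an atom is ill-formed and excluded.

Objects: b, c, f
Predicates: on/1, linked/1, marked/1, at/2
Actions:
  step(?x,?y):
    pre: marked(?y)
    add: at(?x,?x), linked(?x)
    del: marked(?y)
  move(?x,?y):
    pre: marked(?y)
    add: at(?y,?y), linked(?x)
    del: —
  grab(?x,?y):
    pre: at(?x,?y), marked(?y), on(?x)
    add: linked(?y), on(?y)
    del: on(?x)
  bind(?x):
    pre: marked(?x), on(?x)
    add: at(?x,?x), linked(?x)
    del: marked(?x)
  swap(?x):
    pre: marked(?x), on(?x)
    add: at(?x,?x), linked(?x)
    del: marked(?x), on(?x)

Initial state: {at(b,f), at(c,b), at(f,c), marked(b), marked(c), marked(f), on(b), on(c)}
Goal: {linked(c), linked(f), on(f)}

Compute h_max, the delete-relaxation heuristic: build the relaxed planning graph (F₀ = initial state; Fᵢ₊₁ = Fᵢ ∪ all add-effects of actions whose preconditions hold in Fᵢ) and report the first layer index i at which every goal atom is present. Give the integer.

F0 = init (8 atoms)
F1 = F0 ∪ {at(b,b), at(c,c), at(f,f), linked(b), linked(c), linked(f), on(f)}  (15 atoms)
goal ⊆ F1  ⇒  h_max = 1

1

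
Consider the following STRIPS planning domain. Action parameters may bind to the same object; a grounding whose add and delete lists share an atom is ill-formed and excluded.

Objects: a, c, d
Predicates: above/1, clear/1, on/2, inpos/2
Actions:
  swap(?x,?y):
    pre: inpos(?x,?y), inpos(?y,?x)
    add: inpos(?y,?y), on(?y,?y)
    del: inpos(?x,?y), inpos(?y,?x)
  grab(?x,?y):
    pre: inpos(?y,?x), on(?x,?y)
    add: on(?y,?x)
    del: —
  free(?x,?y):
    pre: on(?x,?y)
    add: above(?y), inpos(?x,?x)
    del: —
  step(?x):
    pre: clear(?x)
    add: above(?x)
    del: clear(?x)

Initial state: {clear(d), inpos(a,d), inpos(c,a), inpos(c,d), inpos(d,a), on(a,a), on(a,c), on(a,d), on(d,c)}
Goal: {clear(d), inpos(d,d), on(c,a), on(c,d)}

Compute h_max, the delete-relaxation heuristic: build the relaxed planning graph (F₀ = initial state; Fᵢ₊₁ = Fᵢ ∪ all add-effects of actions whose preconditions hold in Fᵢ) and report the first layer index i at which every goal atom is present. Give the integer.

1

F0 = init (9 atoms)
F1 = F0 ∪ {above(a), above(c), above(d), inpos(a,a), inpos(d,d), on(c,a), on(c,d), on(d,a), on(d,d)}  (18 atoms)
goal ⊆ F1  ⇒  h_max = 1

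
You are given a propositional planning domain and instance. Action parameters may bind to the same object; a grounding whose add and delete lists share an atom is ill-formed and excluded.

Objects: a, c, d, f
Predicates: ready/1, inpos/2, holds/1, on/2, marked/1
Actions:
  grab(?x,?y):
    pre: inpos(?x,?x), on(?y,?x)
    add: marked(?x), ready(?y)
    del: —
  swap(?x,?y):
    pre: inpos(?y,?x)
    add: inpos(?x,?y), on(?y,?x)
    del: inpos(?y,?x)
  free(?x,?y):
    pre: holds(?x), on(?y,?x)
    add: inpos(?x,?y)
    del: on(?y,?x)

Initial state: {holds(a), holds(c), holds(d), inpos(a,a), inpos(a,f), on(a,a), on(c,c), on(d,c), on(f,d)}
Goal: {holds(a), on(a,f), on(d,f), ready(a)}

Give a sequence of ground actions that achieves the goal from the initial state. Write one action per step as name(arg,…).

1. grab(a,a)  →  {holds(a), holds(c), holds(d), inpos(a,a), inpos(a,f), marked(a), on(a,a), on(c,c), on(d,c), on(f,d), ready(a)}
2. swap(f,a)  →  {holds(a), holds(c), holds(d), inpos(a,a), inpos(f,a), marked(a), on(a,a), on(a,f), on(c,c), on(d,c), on(f,d), ready(a)}
3. free(d,f)  →  {holds(a), holds(c), holds(d), inpos(a,a), inpos(d,f), inpos(f,a), marked(a), on(a,a), on(a,f), on(c,c), on(d,c), ready(a)}
4. swap(f,d)  →  {holds(a), holds(c), holds(d), inpos(a,a), inpos(f,a), inpos(f,d), marked(a), on(a,a), on(a,f), on(c,c), on(d,c), on(d,f), ready(a)}

grab(a,a); swap(f,a); free(d,f); swap(f,d)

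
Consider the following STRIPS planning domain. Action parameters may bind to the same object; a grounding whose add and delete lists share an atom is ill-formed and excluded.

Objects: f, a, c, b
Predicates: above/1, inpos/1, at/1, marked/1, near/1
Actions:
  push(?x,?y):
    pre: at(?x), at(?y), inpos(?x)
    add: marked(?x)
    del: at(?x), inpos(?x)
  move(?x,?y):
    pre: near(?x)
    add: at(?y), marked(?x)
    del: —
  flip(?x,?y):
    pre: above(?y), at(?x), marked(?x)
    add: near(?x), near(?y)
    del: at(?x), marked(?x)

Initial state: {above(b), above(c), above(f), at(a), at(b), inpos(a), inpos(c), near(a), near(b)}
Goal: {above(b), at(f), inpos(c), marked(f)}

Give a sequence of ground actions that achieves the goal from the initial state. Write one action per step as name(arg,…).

move(a,f); flip(a,f); move(f,f)

1. move(a,f)  →  {above(b), above(c), above(f), at(a), at(b), at(f), inpos(a), inpos(c), marked(a), near(a), near(b)}
2. flip(a,f)  →  {above(b), above(c), above(f), at(b), at(f), inpos(a), inpos(c), near(a), near(b), near(f)}
3. move(f,f)  →  {above(b), above(c), above(f), at(b), at(f), inpos(a), inpos(c), marked(f), near(a), near(b), near(f)}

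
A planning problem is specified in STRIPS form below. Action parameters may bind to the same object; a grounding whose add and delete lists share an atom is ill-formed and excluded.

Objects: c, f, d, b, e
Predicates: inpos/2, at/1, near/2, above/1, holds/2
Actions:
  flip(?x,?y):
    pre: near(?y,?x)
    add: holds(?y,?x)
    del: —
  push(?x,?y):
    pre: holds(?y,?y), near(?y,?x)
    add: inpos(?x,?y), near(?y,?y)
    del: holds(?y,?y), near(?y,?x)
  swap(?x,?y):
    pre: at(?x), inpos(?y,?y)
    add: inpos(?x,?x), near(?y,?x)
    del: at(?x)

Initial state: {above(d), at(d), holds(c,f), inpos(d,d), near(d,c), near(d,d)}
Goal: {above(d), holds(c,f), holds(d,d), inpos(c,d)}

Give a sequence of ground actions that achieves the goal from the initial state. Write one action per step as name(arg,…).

1. flip(d,d)  →  {above(d), at(d), holds(c,f), holds(d,d), inpos(d,d), near(d,c), near(d,d)}
2. push(c,d)  →  {above(d), at(d), holds(c,f), inpos(c,d), inpos(d,d), near(d,d)}
3. flip(d,d)  →  {above(d), at(d), holds(c,f), holds(d,d), inpos(c,d), inpos(d,d), near(d,d)}

flip(d,d); push(c,d); flip(d,d)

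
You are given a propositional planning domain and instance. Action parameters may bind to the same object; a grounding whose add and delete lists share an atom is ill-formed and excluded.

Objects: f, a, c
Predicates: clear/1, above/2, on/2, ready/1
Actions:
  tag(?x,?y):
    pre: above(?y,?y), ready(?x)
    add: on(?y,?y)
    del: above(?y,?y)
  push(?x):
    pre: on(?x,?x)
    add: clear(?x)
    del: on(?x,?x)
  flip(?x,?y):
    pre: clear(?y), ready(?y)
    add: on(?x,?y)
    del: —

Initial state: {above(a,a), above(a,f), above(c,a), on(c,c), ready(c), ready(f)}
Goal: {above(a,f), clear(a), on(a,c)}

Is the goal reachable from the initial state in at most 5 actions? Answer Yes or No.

Yes

1. tag(f,a)  →  {above(a,f), above(c,a), on(a,a), on(c,c), ready(c), ready(f)}
2. push(a)  →  {above(a,f), above(c,a), clear(a), on(c,c), ready(c), ready(f)}
3. push(c)  →  {above(a,f), above(c,a), clear(a), clear(c), ready(c), ready(f)}
4. flip(a,c)  →  {above(a,f), above(c,a), clear(a), clear(c), on(a,c), ready(c), ready(f)}
optimal plan length = 4; 4 ≤ 5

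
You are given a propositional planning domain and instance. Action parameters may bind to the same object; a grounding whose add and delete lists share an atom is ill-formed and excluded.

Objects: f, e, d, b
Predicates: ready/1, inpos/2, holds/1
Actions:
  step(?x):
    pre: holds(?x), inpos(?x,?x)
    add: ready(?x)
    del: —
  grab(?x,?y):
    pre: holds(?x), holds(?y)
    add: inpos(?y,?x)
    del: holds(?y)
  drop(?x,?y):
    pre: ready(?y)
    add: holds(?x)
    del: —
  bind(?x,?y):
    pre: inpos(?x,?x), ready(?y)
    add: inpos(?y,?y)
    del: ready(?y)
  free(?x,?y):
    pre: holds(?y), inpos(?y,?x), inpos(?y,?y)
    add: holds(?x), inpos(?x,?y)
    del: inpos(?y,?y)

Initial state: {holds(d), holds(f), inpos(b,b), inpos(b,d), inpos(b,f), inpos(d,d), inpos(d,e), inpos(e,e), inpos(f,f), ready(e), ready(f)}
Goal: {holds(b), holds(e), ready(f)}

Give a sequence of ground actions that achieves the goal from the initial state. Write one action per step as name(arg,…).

1. drop(e,f)  →  {holds(d), holds(e), holds(f), inpos(b,b), inpos(b,d), inpos(b,f), inpos(d,d), inpos(d,e), inpos(e,e), inpos(f,f), ready(e), ready(f)}
2. drop(b,f)  →  {holds(b), holds(d), holds(e), holds(f), inpos(b,b), inpos(b,d), inpos(b,f), inpos(d,d), inpos(d,e), inpos(e,e), inpos(f,f), ready(e), ready(f)}

drop(e,f); drop(b,f)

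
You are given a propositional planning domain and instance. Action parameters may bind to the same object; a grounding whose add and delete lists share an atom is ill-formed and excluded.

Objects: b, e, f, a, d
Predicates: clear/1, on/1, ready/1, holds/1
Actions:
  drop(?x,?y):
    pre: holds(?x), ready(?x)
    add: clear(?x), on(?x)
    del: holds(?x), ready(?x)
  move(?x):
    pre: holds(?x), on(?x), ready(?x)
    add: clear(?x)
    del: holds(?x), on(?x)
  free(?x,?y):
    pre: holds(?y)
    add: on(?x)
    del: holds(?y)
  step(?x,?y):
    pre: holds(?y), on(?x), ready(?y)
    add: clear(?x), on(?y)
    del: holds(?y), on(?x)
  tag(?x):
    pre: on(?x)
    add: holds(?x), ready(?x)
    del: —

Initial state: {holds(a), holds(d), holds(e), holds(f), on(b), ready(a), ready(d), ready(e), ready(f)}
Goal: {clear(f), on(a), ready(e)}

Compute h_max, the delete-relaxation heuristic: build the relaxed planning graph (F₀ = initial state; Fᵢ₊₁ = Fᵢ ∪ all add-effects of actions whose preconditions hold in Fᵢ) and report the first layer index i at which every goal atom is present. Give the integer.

F0 = init (9 atoms)
F1 = F0 ∪ {clear(a), clear(b), clear(d), clear(e), clear(f), holds(b), on(a), on(d), on(e), on(f), ready(b)}  (20 atoms)
goal ⊆ F1  ⇒  h_max = 1

1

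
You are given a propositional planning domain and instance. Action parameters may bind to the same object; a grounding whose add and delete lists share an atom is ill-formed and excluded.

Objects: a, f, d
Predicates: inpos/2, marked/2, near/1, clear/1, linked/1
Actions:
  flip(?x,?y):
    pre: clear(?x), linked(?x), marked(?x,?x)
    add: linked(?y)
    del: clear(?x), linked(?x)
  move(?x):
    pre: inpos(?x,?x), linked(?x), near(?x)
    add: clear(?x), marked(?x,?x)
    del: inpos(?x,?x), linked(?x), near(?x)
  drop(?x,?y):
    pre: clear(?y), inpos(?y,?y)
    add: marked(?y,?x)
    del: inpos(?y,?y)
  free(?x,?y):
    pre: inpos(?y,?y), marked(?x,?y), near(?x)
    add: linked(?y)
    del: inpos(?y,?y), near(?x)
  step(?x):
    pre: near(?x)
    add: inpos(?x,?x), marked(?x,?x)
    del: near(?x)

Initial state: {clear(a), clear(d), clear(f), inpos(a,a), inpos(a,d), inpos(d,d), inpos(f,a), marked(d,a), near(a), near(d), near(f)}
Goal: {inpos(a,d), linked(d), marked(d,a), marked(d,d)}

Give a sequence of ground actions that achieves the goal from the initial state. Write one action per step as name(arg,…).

1. drop(d,a)  →  {clear(a), clear(d), clear(f), inpos(a,d), inpos(d,d), inpos(f,a), marked(a,d), marked(d,a), near(a), near(d), near(f)}
2. free(a,d)  →  {clear(a), clear(d), clear(f), inpos(a,d), inpos(f,a), linked(d), marked(a,d), marked(d,a), near(d), near(f)}
3. step(d)  →  {clear(a), clear(d), clear(f), inpos(a,d), inpos(d,d), inpos(f,a), linked(d), marked(a,d), marked(d,a), marked(d,d), near(f)}

drop(d,a); free(a,d); step(d)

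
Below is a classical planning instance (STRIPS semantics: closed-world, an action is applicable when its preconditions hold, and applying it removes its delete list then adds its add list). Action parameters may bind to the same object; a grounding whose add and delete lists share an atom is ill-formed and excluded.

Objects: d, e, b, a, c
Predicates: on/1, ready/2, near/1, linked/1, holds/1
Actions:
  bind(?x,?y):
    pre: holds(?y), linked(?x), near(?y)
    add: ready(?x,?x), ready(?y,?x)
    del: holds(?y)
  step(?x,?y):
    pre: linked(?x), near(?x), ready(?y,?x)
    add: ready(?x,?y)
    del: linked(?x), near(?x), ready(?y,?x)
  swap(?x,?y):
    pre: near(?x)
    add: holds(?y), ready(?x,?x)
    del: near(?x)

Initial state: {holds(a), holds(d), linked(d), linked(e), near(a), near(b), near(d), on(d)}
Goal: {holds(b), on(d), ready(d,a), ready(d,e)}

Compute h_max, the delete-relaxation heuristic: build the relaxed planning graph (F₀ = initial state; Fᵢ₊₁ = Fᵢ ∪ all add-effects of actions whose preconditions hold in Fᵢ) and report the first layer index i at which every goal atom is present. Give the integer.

F0 = init (8 atoms)
F1 = F0 ∪ {holds(b), holds(c), holds(e), ready(a,a), ready(a,d), ready(a,e), ready(b,b), ready(d,d), ready(d,e), ready(e,e)}  (18 atoms)
F2 = F1 ∪ {ready(b,d), ready(b,e), ready(d,a)}  (21 atoms)
goal ⊆ F2  ⇒  h_max = 2

2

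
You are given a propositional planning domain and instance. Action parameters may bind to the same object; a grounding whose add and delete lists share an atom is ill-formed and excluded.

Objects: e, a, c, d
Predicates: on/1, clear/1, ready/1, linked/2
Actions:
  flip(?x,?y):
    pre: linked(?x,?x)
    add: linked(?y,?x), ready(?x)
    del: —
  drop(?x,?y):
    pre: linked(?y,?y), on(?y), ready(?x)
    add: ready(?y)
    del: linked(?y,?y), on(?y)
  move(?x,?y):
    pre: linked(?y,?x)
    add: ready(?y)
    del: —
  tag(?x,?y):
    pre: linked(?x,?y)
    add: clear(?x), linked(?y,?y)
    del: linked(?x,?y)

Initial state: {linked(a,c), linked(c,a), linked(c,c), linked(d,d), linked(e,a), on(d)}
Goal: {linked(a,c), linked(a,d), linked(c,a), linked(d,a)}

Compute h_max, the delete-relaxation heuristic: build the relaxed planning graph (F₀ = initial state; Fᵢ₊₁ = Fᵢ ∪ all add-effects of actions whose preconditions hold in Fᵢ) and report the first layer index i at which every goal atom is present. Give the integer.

2

F0 = init (6 atoms)
F1 = F0 ∪ {clear(a), clear(c), clear(e), linked(a,a), linked(a,d), linked(c,d), linked(d,c), linked(e,c), linked(e,d), ready(a), ready(c), ready(d), ready(e)}  (19 atoms)
F2 = F1 ∪ {clear(d), linked(d,a)}  (21 atoms)
goal ⊆ F2  ⇒  h_max = 2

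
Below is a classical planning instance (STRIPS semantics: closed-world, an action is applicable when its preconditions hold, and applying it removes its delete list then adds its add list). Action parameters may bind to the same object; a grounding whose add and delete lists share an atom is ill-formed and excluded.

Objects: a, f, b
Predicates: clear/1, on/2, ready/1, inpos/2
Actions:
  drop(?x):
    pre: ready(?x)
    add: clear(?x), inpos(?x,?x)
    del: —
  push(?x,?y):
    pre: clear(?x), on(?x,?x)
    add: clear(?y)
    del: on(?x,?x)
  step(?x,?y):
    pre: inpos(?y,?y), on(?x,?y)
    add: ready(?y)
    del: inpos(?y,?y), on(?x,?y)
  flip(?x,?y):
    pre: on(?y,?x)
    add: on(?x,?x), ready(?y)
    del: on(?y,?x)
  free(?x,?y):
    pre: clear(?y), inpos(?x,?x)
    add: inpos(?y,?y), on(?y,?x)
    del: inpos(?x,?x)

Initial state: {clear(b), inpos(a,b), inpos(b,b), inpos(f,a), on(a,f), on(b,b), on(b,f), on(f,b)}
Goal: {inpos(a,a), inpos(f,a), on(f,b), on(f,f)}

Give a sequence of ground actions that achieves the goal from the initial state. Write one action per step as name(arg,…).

flip(f,a); drop(a)

1. flip(f,a)  →  {clear(b), inpos(a,b), inpos(b,b), inpos(f,a), on(b,b), on(b,f), on(f,b), on(f,f), ready(a)}
2. drop(a)  →  {clear(a), clear(b), inpos(a,a), inpos(a,b), inpos(b,b), inpos(f,a), on(b,b), on(b,f), on(f,b), on(f,f), ready(a)}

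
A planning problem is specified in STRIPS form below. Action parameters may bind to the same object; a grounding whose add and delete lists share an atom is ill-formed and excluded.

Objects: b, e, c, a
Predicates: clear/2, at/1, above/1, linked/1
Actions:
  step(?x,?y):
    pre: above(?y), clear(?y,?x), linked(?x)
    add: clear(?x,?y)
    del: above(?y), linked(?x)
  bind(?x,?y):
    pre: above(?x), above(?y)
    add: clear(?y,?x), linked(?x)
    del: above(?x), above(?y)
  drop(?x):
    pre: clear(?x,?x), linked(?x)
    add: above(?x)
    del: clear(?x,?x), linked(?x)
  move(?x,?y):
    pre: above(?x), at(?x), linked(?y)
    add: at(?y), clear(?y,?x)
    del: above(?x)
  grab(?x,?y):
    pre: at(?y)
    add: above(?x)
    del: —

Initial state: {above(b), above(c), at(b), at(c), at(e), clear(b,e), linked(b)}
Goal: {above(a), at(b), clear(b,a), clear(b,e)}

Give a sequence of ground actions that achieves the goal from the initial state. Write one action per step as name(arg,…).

grab(a,b); bind(a,b); grab(a,b)

1. grab(a,b)  →  {above(a), above(b), above(c), at(b), at(c), at(e), clear(b,e), linked(b)}
2. bind(a,b)  →  {above(c), at(b), at(c), at(e), clear(b,a), clear(b,e), linked(a), linked(b)}
3. grab(a,b)  →  {above(a), above(c), at(b), at(c), at(e), clear(b,a), clear(b,e), linked(a), linked(b)}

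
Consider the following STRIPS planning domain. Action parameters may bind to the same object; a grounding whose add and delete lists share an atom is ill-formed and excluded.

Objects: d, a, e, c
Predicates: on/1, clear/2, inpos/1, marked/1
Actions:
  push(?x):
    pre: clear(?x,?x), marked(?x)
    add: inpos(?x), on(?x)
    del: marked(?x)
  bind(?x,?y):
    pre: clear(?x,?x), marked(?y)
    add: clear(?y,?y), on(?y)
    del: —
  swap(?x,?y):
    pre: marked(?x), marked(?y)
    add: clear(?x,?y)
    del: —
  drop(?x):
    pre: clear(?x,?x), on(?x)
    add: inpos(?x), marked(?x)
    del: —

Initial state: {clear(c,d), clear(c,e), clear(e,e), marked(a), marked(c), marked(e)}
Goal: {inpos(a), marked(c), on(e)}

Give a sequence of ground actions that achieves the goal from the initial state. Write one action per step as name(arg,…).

push(e); bind(e,a); push(a)

1. push(e)  →  {clear(c,d), clear(c,e), clear(e,e), inpos(e), marked(a), marked(c), on(e)}
2. bind(e,a)  →  {clear(a,a), clear(c,d), clear(c,e), clear(e,e), inpos(e), marked(a), marked(c), on(a), on(e)}
3. push(a)  →  {clear(a,a), clear(c,d), clear(c,e), clear(e,e), inpos(a), inpos(e), marked(c), on(a), on(e)}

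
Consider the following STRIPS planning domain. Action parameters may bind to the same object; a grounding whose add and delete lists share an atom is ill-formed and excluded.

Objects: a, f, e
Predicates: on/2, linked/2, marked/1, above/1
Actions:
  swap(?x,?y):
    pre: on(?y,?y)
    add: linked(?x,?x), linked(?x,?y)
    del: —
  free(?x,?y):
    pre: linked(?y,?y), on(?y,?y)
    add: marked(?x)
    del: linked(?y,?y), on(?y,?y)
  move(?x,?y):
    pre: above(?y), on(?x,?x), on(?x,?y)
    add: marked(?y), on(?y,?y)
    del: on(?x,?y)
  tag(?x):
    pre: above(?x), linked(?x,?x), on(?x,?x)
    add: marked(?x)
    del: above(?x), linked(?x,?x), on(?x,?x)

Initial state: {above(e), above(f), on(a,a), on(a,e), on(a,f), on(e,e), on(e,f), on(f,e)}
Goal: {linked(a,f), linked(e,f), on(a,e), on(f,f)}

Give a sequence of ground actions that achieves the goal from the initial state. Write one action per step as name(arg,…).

move(a,f); swap(a,f); swap(e,f)

1. move(a,f)  →  {above(e), above(f), marked(f), on(a,a), on(a,e), on(e,e), on(e,f), on(f,e), on(f,f)}
2. swap(a,f)  →  {above(e), above(f), linked(a,a), linked(a,f), marked(f), on(a,a), on(a,e), on(e,e), on(e,f), on(f,e), on(f,f)}
3. swap(e,f)  →  {above(e), above(f), linked(a,a), linked(a,f), linked(e,e), linked(e,f), marked(f), on(a,a), on(a,e), on(e,e), on(e,f), on(f,e), on(f,f)}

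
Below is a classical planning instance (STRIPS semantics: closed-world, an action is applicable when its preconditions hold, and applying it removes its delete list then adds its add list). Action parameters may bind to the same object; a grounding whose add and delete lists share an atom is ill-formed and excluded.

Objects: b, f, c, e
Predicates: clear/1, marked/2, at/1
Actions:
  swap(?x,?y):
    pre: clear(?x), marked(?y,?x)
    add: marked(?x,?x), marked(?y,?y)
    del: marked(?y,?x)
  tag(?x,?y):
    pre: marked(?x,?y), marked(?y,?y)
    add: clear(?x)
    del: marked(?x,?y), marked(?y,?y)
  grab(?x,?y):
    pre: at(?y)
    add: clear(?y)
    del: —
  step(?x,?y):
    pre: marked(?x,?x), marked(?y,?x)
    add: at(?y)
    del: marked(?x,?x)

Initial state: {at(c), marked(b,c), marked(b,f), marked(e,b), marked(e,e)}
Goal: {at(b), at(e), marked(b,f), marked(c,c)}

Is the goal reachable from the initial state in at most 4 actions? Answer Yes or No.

1. grab(b,c)  →  {at(c), clear(c), marked(b,c), marked(b,f), marked(e,b), marked(e,e)}
2. swap(c,b)  →  {at(c), clear(c), marked(b,b), marked(b,f), marked(c,c), marked(e,b), marked(e,e)}
3. step(b,b)  →  {at(b), at(c), clear(c), marked(b,f), marked(c,c), marked(e,b), marked(e,e)}
4. step(e,e)  →  {at(b), at(c), at(e), clear(c), marked(b,f), marked(c,c), marked(e,b)}
optimal plan length = 4; 4 ≤ 4

Yes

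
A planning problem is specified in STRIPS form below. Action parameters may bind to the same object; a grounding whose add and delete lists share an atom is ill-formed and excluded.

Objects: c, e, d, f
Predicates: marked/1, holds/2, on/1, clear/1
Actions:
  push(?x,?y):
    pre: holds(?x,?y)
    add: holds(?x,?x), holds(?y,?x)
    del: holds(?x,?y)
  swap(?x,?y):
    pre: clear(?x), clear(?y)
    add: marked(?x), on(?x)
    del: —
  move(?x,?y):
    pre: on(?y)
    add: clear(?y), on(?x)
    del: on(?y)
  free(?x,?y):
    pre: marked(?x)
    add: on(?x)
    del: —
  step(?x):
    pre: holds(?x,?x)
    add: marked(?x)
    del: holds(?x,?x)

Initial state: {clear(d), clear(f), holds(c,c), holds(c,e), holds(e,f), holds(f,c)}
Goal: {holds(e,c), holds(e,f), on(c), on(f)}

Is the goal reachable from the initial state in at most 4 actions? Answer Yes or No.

1. push(c,e)  →  {clear(d), clear(f), holds(c,c), holds(e,c), holds(e,f), holds(f,c)}
2. swap(d,d)  →  {clear(d), clear(f), holds(c,c), holds(e,c), holds(e,f), holds(f,c), marked(d), on(d)}
3. swap(f,d)  →  {clear(d), clear(f), holds(c,c), holds(e,c), holds(e,f), holds(f,c), marked(d), marked(f), on(d), on(f)}
4. move(c,d)  →  {clear(d), clear(f), holds(c,c), holds(e,c), holds(e,f), holds(f,c), marked(d), marked(f), on(c), on(f)}
optimal plan length = 4; 4 ≤ 4

Yes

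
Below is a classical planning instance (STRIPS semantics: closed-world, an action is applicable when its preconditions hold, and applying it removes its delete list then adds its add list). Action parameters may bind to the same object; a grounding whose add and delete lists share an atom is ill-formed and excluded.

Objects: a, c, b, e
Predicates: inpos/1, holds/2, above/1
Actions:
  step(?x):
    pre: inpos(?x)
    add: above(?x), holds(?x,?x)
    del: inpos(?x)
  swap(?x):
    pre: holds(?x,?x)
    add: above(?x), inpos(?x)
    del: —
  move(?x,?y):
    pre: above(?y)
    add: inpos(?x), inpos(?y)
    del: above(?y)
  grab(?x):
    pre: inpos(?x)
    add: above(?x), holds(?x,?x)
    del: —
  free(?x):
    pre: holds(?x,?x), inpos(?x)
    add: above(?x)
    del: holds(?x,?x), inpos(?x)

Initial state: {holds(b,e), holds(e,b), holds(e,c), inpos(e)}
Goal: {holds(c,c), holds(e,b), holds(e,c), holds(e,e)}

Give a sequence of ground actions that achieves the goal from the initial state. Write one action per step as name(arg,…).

1. step(e)  →  {above(e), holds(b,e), holds(e,b), holds(e,c), holds(e,e)}
2. move(c,e)  →  {holds(b,e), holds(e,b), holds(e,c), holds(e,e), inpos(c), inpos(e)}
3. step(c)  →  {above(c), holds(b,e), holds(c,c), holds(e,b), holds(e,c), holds(e,e), inpos(e)}

step(e); move(c,e); step(c)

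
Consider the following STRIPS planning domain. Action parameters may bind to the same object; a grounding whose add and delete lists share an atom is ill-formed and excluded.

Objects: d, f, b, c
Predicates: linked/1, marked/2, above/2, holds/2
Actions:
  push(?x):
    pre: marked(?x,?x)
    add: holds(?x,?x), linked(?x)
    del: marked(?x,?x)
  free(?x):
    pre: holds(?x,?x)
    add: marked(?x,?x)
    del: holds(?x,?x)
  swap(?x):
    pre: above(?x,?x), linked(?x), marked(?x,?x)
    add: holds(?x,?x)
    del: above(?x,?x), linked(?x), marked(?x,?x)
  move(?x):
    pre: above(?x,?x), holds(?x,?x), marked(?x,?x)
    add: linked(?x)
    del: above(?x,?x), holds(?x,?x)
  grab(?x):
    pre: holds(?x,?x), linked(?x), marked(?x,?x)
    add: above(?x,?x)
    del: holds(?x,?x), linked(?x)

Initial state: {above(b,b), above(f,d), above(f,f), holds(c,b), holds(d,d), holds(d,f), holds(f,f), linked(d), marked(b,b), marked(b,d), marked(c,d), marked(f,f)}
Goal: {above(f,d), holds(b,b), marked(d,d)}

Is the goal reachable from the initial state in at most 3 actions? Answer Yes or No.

Yes

1. push(b)  →  {above(b,b), above(f,d), above(f,f), holds(b,b), holds(c,b), holds(d,d), holds(d,f), holds(f,f), linked(b), linked(d), marked(b,d), marked(c,d), marked(f,f)}
2. free(d)  →  {above(b,b), above(f,d), above(f,f), holds(b,b), holds(c,b), holds(d,f), holds(f,f), linked(b), linked(d), marked(b,d), marked(c,d), marked(d,d), marked(f,f)}
optimal plan length = 2; 2 ≤ 3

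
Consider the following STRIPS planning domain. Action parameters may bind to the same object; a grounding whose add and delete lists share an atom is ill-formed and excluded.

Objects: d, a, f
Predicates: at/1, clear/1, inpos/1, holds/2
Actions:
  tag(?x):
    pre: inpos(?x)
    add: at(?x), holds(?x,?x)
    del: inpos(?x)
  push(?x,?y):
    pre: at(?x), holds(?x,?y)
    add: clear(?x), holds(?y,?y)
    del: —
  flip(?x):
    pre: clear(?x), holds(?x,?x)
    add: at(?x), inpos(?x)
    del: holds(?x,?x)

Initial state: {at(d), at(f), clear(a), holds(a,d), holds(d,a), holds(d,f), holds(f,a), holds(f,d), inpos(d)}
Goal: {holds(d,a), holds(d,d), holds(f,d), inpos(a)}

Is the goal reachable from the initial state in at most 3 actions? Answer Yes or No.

1. tag(d)  →  {at(d), at(f), clear(a), holds(a,d), holds(d,a), holds(d,d), holds(d,f), holds(f,a), holds(f,d)}
2. push(d,a)  →  {at(d), at(f), clear(a), clear(d), holds(a,a), holds(a,d), holds(d,a), holds(d,d), holds(d,f), holds(f,a), holds(f,d)}
3. flip(a)  →  {at(a), at(d), at(f), clear(a), clear(d), holds(a,d), holds(d,a), holds(d,d), holds(d,f), holds(f,a), holds(f,d), inpos(a)}
optimal plan length = 3; 3 ≤ 3

Yes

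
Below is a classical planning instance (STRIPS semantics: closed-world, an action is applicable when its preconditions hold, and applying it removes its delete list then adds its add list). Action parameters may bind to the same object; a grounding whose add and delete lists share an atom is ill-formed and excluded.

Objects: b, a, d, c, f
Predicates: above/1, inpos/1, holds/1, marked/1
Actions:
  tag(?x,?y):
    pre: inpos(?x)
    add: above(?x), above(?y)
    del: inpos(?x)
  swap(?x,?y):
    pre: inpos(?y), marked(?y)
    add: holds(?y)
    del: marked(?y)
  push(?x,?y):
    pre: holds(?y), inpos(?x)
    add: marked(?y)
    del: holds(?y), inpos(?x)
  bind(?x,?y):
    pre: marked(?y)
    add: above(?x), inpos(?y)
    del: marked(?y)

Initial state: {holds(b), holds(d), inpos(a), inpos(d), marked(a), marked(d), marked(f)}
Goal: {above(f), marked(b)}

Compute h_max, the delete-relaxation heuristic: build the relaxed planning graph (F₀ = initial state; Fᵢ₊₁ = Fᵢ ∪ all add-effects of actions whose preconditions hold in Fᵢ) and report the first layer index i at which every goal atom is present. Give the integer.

1

F0 = init (7 atoms)
F1 = F0 ∪ {above(a), above(b), above(c), above(d), above(f), holds(a), inpos(f), marked(b)}  (15 atoms)
goal ⊆ F1  ⇒  h_max = 1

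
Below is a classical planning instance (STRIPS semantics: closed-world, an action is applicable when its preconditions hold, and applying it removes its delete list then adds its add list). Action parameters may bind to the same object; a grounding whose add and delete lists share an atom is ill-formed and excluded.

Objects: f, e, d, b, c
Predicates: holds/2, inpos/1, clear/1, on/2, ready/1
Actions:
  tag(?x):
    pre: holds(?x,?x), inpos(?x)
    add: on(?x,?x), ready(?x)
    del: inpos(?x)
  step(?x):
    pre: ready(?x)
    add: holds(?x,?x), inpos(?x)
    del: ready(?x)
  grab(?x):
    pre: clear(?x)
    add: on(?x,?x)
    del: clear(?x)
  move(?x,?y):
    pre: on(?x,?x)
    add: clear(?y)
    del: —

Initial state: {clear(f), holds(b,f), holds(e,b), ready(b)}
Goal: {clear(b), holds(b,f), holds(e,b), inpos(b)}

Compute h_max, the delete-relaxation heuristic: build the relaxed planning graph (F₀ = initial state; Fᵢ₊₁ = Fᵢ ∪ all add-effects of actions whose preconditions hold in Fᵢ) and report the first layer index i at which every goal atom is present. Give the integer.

2

F0 = init (4 atoms)
F1 = F0 ∪ {holds(b,b), inpos(b), on(f,f)}  (7 atoms)
F2 = F1 ∪ {clear(b), clear(c), clear(d), clear(e), on(b,b)}  (12 atoms)
goal ⊆ F2  ⇒  h_max = 2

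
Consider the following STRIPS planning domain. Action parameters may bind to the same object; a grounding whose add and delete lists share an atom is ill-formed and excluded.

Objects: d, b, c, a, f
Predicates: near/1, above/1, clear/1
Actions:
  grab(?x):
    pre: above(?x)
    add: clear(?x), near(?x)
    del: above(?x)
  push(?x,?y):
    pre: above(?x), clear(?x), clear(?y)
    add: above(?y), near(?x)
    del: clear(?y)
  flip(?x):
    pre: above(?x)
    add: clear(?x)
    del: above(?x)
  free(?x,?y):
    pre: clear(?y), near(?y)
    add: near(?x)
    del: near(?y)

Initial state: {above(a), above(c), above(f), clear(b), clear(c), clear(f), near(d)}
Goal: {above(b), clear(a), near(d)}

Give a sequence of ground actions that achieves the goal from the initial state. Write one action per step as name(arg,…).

grab(a); push(c,b)

1. grab(a)  →  {above(c), above(f), clear(a), clear(b), clear(c), clear(f), near(a), near(d)}
2. push(c,b)  →  {above(b), above(c), above(f), clear(a), clear(c), clear(f), near(a), near(c), near(d)}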